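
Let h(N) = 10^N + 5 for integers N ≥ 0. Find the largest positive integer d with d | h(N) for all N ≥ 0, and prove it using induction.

Computing the first values: h(0) = 6 and h(1) = 15; gcd(6, 15) = 3, so d ≤ 3.
We prove 3 | 10^N + 5 for all N ≥ 0 by induction on N.
When N = 0: h(0) = 6 = 3·(2), so 3 | h(0).
Inductive step: suppose the statement holds for some k ≥ 0, i.e. 3 | h(k). Then
h(k+1) = 10^(k+1) + 5 = 10·(10^k + 5) - 45 = 10·h(k) - 45. The first term is divisible by 3 by the inductive hypothesis, and -45 is divisible by 3. Hence 3 | h(k+1).
This completes the induction.
Therefore the largest such d is 3.

d = 3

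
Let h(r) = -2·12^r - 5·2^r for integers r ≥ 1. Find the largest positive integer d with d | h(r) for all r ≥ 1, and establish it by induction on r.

d = 2

Computing the first values: h(1) = -34 and h(2) = -308; gcd(-34, -308) = 2, so d ≤ 2.
We prove 2 | -2·12^r - 5·2^r for all r ≥ 1 by induction on r.
For the base case r = 1: h(1) = -34 = 2·(-17), so 2 | h(1).
Inductive step: suppose the statement holds for some i ≥ 1, i.e. 2 | h(i). Then
h(i+1) − 12·h(i) = (-2·12^(i+1) - 5·2^(i+1)) − 12·(-2·12^i - 5·2^i) = (-5)·2^i·(2 − 12) = (50)·2^i. Since 2 | h(i) by the inductive hypothesis, 2 | 12·h(i); and 2 | 50 since 50 = 2·25. Therefore 2 | h(i+1).
By the principle of mathematical induction, the result holds for all r ≥ 1.
Therefore the largest such d is 2.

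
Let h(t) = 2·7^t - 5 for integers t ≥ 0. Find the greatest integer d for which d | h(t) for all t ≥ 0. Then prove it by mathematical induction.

Computing the first values: h(0) = -3 and h(1) = 9; gcd(-3, 9) = 3, so d ≤ 3.
We prove 3 | 2·7^t - 5 for all t ≥ 0 by induction on t.
Base step (t = 0): h(0) = -3 = 3·(-1), so 3 | h(0).
Inductive step: assume the claim holds for t = k, i.e. 3 | h(k). Then
h(k+1) = 2·7^(k+1) - 5 = 7·(2·7^k - 5) + 30 = 7·h(k) + 30. The first term is divisible by 3 by the inductive hypothesis, and 30 is divisible by 3. Hence 3 | h(k+1).
This completes the induction.
Therefore the largest such d is 3.

d = 3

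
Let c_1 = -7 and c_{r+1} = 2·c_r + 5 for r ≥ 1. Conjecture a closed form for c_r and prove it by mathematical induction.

Computing the first terms: c_1 = -7, c_2 = -9, c_3 = -13. This suggests c_r = -2^r - 5.
When r = 1: the formula gives -7 = -7 = c_1.
Inductive step: suppose the statement holds for some i ≥ 1, so c_i = -2^i - 5.
Then c_{i+1} = 2·c_i + 5 = 2·(-2^i - 5) + 5 = -2^(i + 1) - 5,
which is the claimed formula at r = i+1.
By the principle of mathematical induction, the result holds for all r ≥ 1.

c_r = -2^r - 5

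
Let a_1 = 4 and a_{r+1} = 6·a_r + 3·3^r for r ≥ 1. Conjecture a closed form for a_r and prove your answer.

Computing the first terms: a_1 = 4, a_2 = 33, a_3 = 225. This suggests a_r = -3^r + 7·6^(r - 1).
Base case (r = 1): the formula gives 4 = 4 = a_1.
For the inductive step, assume it holds for an arbitrary i ≥ 1, so a_i = -3^i + 7·6^(i - 1).
Then a_{i+1} = 6·a_i + 3·3^i = 6·(-3^i + 7·6^(i - 1)) + 3·3^i = -3^(i + 1) + 7·6^i = -3^(i+1) + 7·6^((i+1) - 1),
which is the claimed formula at r = i+1.
By induction, the statement is established for all r ≥ 1.

a_r = -3^r + 7·6^(r - 1)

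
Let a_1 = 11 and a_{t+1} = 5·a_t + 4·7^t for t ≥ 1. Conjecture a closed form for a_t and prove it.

Computing the first terms: a_1 = 11, a_2 = 83, a_3 = 611. This suggests a_t = -3·5^(t - 1) + 2·7^t.
Base case (t = 1): the formula gives 11 = 11 = a_1.
For the inductive step, assume it holds for an arbitrary i ≥ 1, so a_i = -3·5^(i - 1) + 2·7^i.
Then a_{i+1} = 5·a_i + 4·7^i = 5·(-3·5^(i - 1) + 2·7^i) + 4·7^i = -3·5^i + 2·7^(i + 1) = -3·5^((i+1) - 1) + 2·7^(i+1),
which is the claimed formula at t = i+1.
Hence, by induction on t, the claim holds for every t ≥ 1.

a_t = -3·5^(t - 1) + 2·7^t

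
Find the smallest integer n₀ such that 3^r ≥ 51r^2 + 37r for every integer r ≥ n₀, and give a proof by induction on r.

At r = 7: 2187 < 2758, so the inequality fails and n₀ ≥ 8. We prove 3^r ≥ 51r^2 + 37r for all r ≥ 8.
When r = 8: 3^r = 6561 and 51r^2 + 37r = 3560, so 6561 ≥ 3560.
For the inductive step, assume it holds for an arbitrary m ≥ 8, so 3^m ≥ 51m^2 + 37m.
Then 3^(m + 1) = 3·(3^m) ≥ 3·(51m^2 + 37m).
Also, for m ≥ 8 we have 3·(51m^2 + 37m) ≥ 51(m+1)^2 + 37(m+1), since 3·(51m^2 + 37m) − (51(m+1)^2 + 37(m+1)) = 102m^2 - 28m - 88, which is nonnegative for all m ≥ 8.
Combining, 3^(m + 1) ≥ 51(m+1)^2 + 37(m+1).
Hence, by induction on r, the claim holds for every r ≥ 8.
Hence the smallest such n₀ is 8.

n₀ = 8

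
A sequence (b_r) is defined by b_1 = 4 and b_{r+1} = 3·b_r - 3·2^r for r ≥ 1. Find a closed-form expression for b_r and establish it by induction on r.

b_r = 3·2^r - 2·3^(r - 1)

Computing the first terms: b_1 = 4, b_2 = 6, b_3 = 6. This suggests b_r = 3·2^r - 2·3^(r - 1).
When r = 1: the formula gives 4 = 4 = b_1.
Inductive step: assume the claim holds for r = k, so b_k = 3·2^k - 2·3^(k - 1).
Then b_{k+1} = 3·b_k - 3·2^k = 3·(3·2^k - 2·3^(k - 1)) - 3·2^k = 3·2^(k + 1) - 2·3^k = 3·2^(k+1) - 2·3^((k+1) - 1),
which is the claimed formula at r = k+1.
This completes the induction.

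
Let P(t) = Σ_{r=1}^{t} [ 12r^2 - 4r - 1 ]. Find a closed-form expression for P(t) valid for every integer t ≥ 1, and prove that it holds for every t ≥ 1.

P(t) = t(4t^2 + 4t - 1)

We claim P(t) = t(4t^2 + 4t - 1) for all t ≥ 1.
When t = 1: P(1) = 7, and the closed form gives 7. They agree.
Inductive step: suppose the statement holds for some r ≥ 1, so P(r) = r(4r^2 + 4r - 1).
Then P(r+1) = P(r) + (12r^2 + 20r + 7) = (r(4r^2 + 4r - 1)) + (12r^2 + 20r + 7).
Simplifying, P(r+1) = (r + 1)(4r^2 + 12r + 7) = (r+1)(4(r+1)^2 + 4(r+1) - 1),
which is the closed form with t = r+1.
By the principle of mathematical induction, the result holds for all t ≥ 1.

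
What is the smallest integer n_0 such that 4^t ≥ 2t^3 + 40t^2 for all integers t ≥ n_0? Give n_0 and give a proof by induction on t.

At t = 5: 1024 < 1250, so the inequality fails and n_0 ≥ 6. We prove 4^t ≥ 2t^3 + 40t^2 for all t ≥ 6.
When t = 6: 4^t = 4096 and 2t^3 + 40t^2 = 1872, so 4096 ≥ 1872.
Inductive step: suppose the statement holds for some k ≥ 6, so 4^k ≥ 2k^3 + 40k^2.
Then 4^(k + 1) = 4·(4^k) ≥ 4·(2k^3 + 40k^2).
Also, for k ≥ 6 we have 4·(2k^3 + 40k^2) ≥ 2(k+1)^3 + 40(k+1)^2, since 4·(2k^3 + 40k^2) − (2(k+1)^3 + 40(k+1)^2) = 6k^3 + 114k^2 - 86k - 42, which is nonnegative for all k ≥ 6.
Combining, 4^(k + 1) ≥ 2(k+1)^3 + 40(k+1)^2.
By induction, the statement is established for all t ≥ 6.
Hence the smallest such n_0 is 6.

n_0 = 6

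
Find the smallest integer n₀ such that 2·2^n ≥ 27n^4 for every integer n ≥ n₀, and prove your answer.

n₀ = 22

At n = 21: 4194304 < 5250987, so the inequality fails and n₀ ≥ 22. We prove 2·2^n ≥ 27n^4 for all n ≥ 22.
Base step (n = 22): 2·2^n = 8388608 and 27n^4 = 6324912, so 8388608 ≥ 6324912.
Inductive step: assume the claim holds for n = m, so 2·2^m ≥ 27m^4.
Then 2·2^(m + 1) = 2·(2·2^m) ≥ 2·(27m^4).
Also, for m ≥ 22 we have 2·(27m^4) ≥ 27(m+1)^4, since 2 ≥ (1 + 1/m)^4 for all m ≥ 22.
Combining, 2·2^(m + 1) ≥ 27(m+1)^4.
This completes the induction.
Hence the smallest such n₀ is 22.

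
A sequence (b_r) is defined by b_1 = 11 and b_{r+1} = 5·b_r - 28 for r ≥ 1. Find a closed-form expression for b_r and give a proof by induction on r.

Computing the first terms: b_1 = 11, b_2 = 27, b_3 = 107. This suggests b_r = 4·5^(r - 1) + 7.
Base case (r = 1): the formula gives 11 = 11 = b_1.
Inductive step: suppose the statement holds for some j ≥ 1, so b_j = 4·5^(j - 1) + 7.
Then b_{j+1} = 5·b_j - 28 = 5·(4·5^(j - 1) + 7) - 28 = 4·5^j + 7 = 4·5^((j+1) - 1) + 7,
which is the claimed formula at r = j+1.
By the principle of mathematical induction, the result holds for all r ≥ 1.

b_r = 4·5^(r - 1) + 7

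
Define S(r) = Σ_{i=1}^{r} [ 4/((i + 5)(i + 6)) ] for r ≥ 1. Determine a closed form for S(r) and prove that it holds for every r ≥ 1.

S(r) = 2r/(3(r + 6))

We claim S(r) = 2r/(3(r + 6)) for all r ≥ 1.
Base step (r = 1): S(1) = 2/21, and the closed form gives 2/21. They agree.
Inductive step: assume the claim holds for r = i, so S(i) = 2i/(3(i + 6)).
Then S(i+1) = S(i) + (4/((i + 6)(i + 7))) = (2i/(3(i + 6))) + (4/((i + 6)(i + 7))).
Simplifying, S(i+1) = 2(i + 1)/(3(i + 7)) = 2(i+1)/(3((i+1) + 6)),
which is the closed form with r = i+1.
This completes the induction.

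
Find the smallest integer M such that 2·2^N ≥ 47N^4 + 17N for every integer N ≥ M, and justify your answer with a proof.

M = 23

At N = 22: 8388608 < 11010406, so the inequality fails and M ≥ 23. We prove 2·2^N ≥ 47N^4 + 17N for all N ≥ 23.
For the base case N = 23: 2·2^N = 16777216 and 47N^4 + 17N = 13152918, so 16777216 ≥ 13152918.
For the inductive step, assume it holds for an arbitrary i ≥ 23, so 2·2^i ≥ 47i^4 + 17i.
Then 2·2^(i + 1) = 2·(2·2^i) ≥ 2·(47i^4 + 17i).
Also, for i ≥ 23 we have 2·(47i^4 + 17i) ≥ 47(i+1)^4 + 17(i+1), since 2·(47i^4 + 17i) − (47(i+1)^4 + 17(i+1)) = 47i^4 - 188i^3 - 282i^2 - 171i - 64, which is nonnegative for all i ≥ 23.
Combining, 2·2^(i + 1) ≥ 47(i+1)^4 + 17(i+1).
By induction, the statement is established for all N ≥ 23.
Hence the smallest such M is 23.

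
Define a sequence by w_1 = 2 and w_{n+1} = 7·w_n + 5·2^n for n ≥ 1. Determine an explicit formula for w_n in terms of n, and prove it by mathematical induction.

Computing the first terms: w_1 = 2, w_2 = 24, w_3 = 188. This suggests w_n = -2^n + 4·7^(n - 1).
Base case (n = 1): the formula gives 2 = 2 = w_1.
For the inductive step, assume it holds for an arbitrary m ≥ 1, so w_m = -2^m + 4·7^(m - 1).
Then w_{m+1} = 7·w_m + 5·2^m = 7·(-2^m + 4·7^(m - 1)) + 5·2^m = -2^(m + 1) + 4·7^m = -2^(m+1) + 4·7^((m+1) - 1),
which is the claimed formula at n = m+1.
By the principle of mathematical induction, the result holds for all n ≥ 1.

w_n = -2^n + 4·7^(n - 1)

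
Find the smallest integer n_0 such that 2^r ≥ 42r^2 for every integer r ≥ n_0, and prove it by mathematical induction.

At r = 12: 4096 < 6048, so the inequality fails and n_0 ≥ 13. We prove 2^r ≥ 42r^2 for all r ≥ 13.
When r = 13: 2^r = 8192 and 42r^2 = 7098, so 8192 ≥ 7098.
For the inductive step, assume it holds for an arbitrary j ≥ 13, so 2^j ≥ 42j^2.
Then 2^(j + 1) = 2·(2^j) ≥ 2·(42j^2).
Also, for j ≥ 13 we have 2·(42j^2) ≥ 42(j+1)^2, since 2 ≥ (1 + 1/j)^2 for all j ≥ 13.
Combining, 2^(j + 1) ≥ 42(j+1)^2.
By the principle of mathematical induction, the result holds for all r ≥ 13.
Hence the smallest such n_0 is 13.

n_0 = 13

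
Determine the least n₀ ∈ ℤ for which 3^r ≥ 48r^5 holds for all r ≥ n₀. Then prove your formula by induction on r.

At r = 16: 43046721 < 50331648, so the inequality fails and n₀ ≥ 17. We prove 3^r ≥ 48r^5 for all r ≥ 17.
Base step (r = 17): 3^r = 129140163 and 48r^5 = 68153136, so 129140163 ≥ 68153136.
Inductive step: assume the claim holds for r = j, so 3^j ≥ 48j^5.
Then 3^(j + 1) = 3·(3^j) ≥ 3·(48j^5).
Also, for j ≥ 17 we have 3·(48j^5) ≥ 48(j+1)^5, since 3 ≥ (1 + 1/j)^5 for all j ≥ 17.
Combining, 3^(j + 1) ≥ 48(j+1)^5.
By induction, the statement is established for all r ≥ 17.
Hence the smallest such n₀ is 17.

n₀ = 17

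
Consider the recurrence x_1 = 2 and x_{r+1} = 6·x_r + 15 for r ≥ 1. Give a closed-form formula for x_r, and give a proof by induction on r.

x_r = 5·6^(r - 1) - 3

Computing the first terms: x_1 = 2, x_2 = 27, x_3 = 177. This suggests x_r = 5·6^(r - 1) - 3.
When r = 1: the formula gives 2 = 2 = x_1.
Inductive step: assume the claim holds for r = p, so x_p = 5·6^(p - 1) - 3.
Then x_{p+1} = 6·x_p + 15 = 6·(5·6^(p - 1) - 3) + 15 = 5·6^p - 3 = 5·6^((p+1) - 1) - 3,
which is the claimed formula at r = p+1.
Hence, by induction on r, the claim holds for every r ≥ 1.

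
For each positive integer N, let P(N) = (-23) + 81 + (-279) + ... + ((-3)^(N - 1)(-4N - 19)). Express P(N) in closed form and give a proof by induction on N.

We claim P(N) = (-3)^N(N + 5) - 5 for all N ≥ 1.
For the base case N = 1: P(1) = -23, and the closed form gives -23. They agree.
For the inductive step, assume it holds for an arbitrary r ≥ 1, so P(r) = (-3)^r(r + 5) - 5.
Then P(r+1) = P(r) + ((-3)^r(-4r - 23)) = ((-3)^r(r + 5) - 5) + ((-3)^r(-4r - 23)).
Simplifying, P(r+1) = -3(-3)^r·r - 18(-3)^r - 5 = (-3)^(r+1)((r+1) + 5) - 5,
which is the closed form with N = r+1.
By the principle of mathematical induction, the result holds for all N ≥ 1.

P(N) = (-3)^N(N + 5) - 5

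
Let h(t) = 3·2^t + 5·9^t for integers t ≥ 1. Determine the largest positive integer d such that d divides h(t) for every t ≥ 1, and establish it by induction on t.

Computing the first values: h(1) = 51 and h(2) = 417; gcd(51, 417) = 3, so d ≤ 3.
We prove 3 | 3·2^t + 5·9^t for all t ≥ 1 by induction on t.
Base step (t = 1): h(1) = 51 = 3·(17), so 3 | h(1).
Inductive step: assume the claim holds for t = p, i.e. 3 | h(p). Then
h(p+1) − 9·h(p) = (3·2^(p+1) + 5·9^(p+1)) − 9·(3·2^p + 5·9^p) = (3)·2^p·(2 − 9) = (-21)·2^p. Since 3 | h(p) by the inductive hypothesis, 3 | 9·h(p); and 3 | -21 since -21 = 3·-7. Therefore 3 | h(p+1).
By the principle of mathematical induction, the result holds for all t ≥ 1.
Therefore the largest such d is 3.

d = 3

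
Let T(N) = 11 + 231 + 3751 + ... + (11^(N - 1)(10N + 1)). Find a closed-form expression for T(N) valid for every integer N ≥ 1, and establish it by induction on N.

T(N) = 11^N·N

We claim T(N) = 11^N·N for all N ≥ 1.
When N = 1: T(1) = 11, and the closed form gives 11. They agree.
Inductive step: assume the claim holds for N = p, so T(p) = 11^p·p.
Then T(p+1) = T(p) + (11^p(10p + 11)) = (11^p·p) + (11^p(10p + 11)).
Simplifying, T(p+1) = 11^(p + 1)(p + 1) = 11^(p+1)·(p+1),
which is the closed form with N = p+1.
By the principle of mathematical induction, the result holds for all N ≥ 1.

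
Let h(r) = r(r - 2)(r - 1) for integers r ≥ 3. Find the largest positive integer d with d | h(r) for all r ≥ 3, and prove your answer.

d = 6

Computing the first values: h(3) = 6 and h(4) = 24; gcd(6, 24) = 6, so d ≤ 6.
We prove 6 | r(r - 2)(r - 1) for all r ≥ 3 by induction on r.
For the base case r = 3: h(3) = 6 = 6·(1), so 6 | h(3).
Inductive step: suppose the statement holds for some j ≥ 3, i.e. 6 | h(j). Then
h(j+1) − h(j) = (j-1)·j·(j+1) − (j-2)·(j-1)·j = (j-1)·j·[(j+1) − (j-2)] = 3·(j-1)·j. The product of 2 consecutive integers is divisible by (2)! = 2, so h(j+1) − h(j) is divisible by 3·2 = 6. By the inductive hypothesis 6 | h(j), hence 6 | h(j+1).
By induction, the statement is established for all r ≥ 3.
Therefore the largest such d is 6.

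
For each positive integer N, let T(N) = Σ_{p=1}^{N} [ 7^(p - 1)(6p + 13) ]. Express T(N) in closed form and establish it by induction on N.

T(N) = 7^N(N + 2) - 2

We claim T(N) = 7^N(N + 2) - 2 for all N ≥ 1.
When N = 1: T(1) = 19, and the closed form gives 19. They agree.
Inductive step: suppose the statement holds for some p ≥ 1, so T(p) = 7^p(p + 2) - 2.
Then T(p+1) = T(p) + (7^p(6p + 19)) = (7^p(p + 2) - 2) + (7^p(6p + 19)).
Simplifying, T(p+1) = 7·7^p·p + 21·7^p - 2 = 7^(p+1)((p+1) + 2) - 2,
which is the closed form with N = p+1.
Hence, by induction on N, the claim holds for every N ≥ 1.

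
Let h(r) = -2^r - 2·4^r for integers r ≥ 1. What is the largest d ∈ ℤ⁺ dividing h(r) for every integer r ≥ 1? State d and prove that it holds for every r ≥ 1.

d = 2

Computing the first values: h(1) = -10 and h(2) = -36; gcd(-10, -36) = 2, so d ≤ 2.
We prove 2 | -2^r - 2·4^r for all r ≥ 1 by induction on r.
Base step (r = 1): h(1) = -10 = 2·(-5), so 2 | h(1).
For the inductive step, assume it holds for an arbitrary i ≥ 1, i.e. 2 | h(i). Then
h(i+1) − 4·h(i) = (-2^(i+1) - 2·4^(i+1)) − 4·(-2^i - 2·4^i) = (-1)·2^i·(2 − 4) = (2)·2^i. Since 2 | h(i) by the inductive hypothesis, 2 | 4·h(i); and 2 | 2 since 2 = 2·1. Therefore 2 | h(i+1).
By induction, the statement is established for all r ≥ 1.
Therefore the largest such d is 2.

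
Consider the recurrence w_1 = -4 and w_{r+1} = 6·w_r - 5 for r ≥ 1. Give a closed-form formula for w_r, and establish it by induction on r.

w_r = -5·6^(r - 1) + 1

Computing the first terms: w_1 = -4, w_2 = -29, w_3 = -179. This suggests w_r = -5·6^(r - 1) + 1.
When r = 1: the formula gives -4 = -4 = w_1.
For the inductive step, assume it holds for an arbitrary k ≥ 1, so w_k = -5·6^(k - 1) + 1.
Then w_{k+1} = 6·w_k - 5 = 6·(-5·6^(k - 1) + 1) - 5 = -5·6^k + 1 = -5·6^((k+1) - 1) + 1,
which is the claimed formula at r = k+1.
This completes the induction.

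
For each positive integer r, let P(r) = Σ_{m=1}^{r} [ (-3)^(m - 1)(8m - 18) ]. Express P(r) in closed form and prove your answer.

P(r) = 2(-3)^r(-r + 2) - 4

We claim P(r) = 2(-3)^r(-r + 2) - 4 for all r ≥ 1.
For the base case r = 1: P(1) = -10, and the closed form gives -10. They agree.
For the inductive step, assume it holds for an arbitrary m ≥ 1, so P(m) = 2(-3)^m(-m + 2) - 4.
Then P(m+1) = P(m) + ((-3)^m(8m - 10)) = (2(-3)^m(-m + 2) - 4) + ((-3)^m(8m - 10)).
Simplifying, P(m+1) = 6(-3)^m·m - 6(-3)^m - 4 = 2(-3)^(m+1)(-(m+1) + 2) - 4,
which is the closed form with r = m+1.
This completes the induction.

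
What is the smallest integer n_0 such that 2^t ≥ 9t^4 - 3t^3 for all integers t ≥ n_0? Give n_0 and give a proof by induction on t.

At t = 20: 1048576 < 1416000, so the inequality fails and n_0 ≥ 21. We prove 2^t ≥ 9t^4 - 3t^3 for all t ≥ 21.
Base case (t = 21): 2^t = 2097152 and 9t^4 - 3t^3 = 1722546, so 2097152 ≥ 1722546.
Inductive step: suppose the statement holds for some r ≥ 21, so 2^r ≥ 9r^4 - 3r^3.
Then 2^(r + 1) = 2·(2^r) ≥ 2·(9r^4 - 3r^3).
Also, for r ≥ 21 we have 2·(9r^4 - 3r^3) ≥ 9(r+1)^4 - 3(r+1)^3, since 2·(9r^4 - 3r^3) − (9(r+1)^4 - 3(r+1)^3) = 9r^4 - 39r^3 - 45r^2 - 27r - 6, which is nonnegative for all r ≥ 21.
Combining, 2^(r + 1) ≥ 9(r+1)^4 - 3(r+1)^3.
By induction, the statement is established for all t ≥ 21.
Hence the smallest such n_0 is 21.

n_0 = 21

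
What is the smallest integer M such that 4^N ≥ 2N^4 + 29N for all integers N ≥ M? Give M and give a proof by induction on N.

At N = 5: 1024 < 1395, so the inequality fails and M ≥ 6. We prove 4^N ≥ 2N^4 + 29N for all N ≥ 6.
When N = 6: 4^N = 4096 and 2N^4 + 29N = 2766, so 4096 ≥ 2766.
Inductive step: assume the claim holds for N = k, so 4^k ≥ 2k^4 + 29k.
Then 4^(k + 1) = 4·(4^k) ≥ 4·(2k^4 + 29k).
Also, for k ≥ 6 we have 4·(2k^4 + 29k) ≥ 2(k+1)^4 + 29(k+1), since 4·(2k^4 + 29k) − (2(k+1)^4 + 29(k+1)) = 6k^4 - 8k^3 - 12k^2 + 79k - 31, which is nonnegative for all k ≥ 6.
Combining, 4^(k + 1) ≥ 2(k+1)^4 + 29(k+1).
By induction, the statement is established for all N ≥ 6.
Hence the smallest such M is 6.

M = 6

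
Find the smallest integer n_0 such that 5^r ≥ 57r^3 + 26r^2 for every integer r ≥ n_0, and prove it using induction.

At r = 5: 3125 < 7775, so the inequality fails and n_0 ≥ 6. We prove 5^r ≥ 57r^3 + 26r^2 for all r ≥ 6.
Base case (r = 6): 5^r = 15625 and 57r^3 + 26r^2 = 13248, so 15625 ≥ 13248.
Inductive step: suppose the statement holds for some p ≥ 6, so 5^p ≥ 57p^3 + 26p^2.
Then 5^(p + 1) = 5·(5^p) ≥ 5·(57p^3 + 26p^2).
Also, for p ≥ 6 we have 5·(57p^3 + 26p^2) ≥ 57(p+1)^3 + 26(p+1)^2, since 5·(57p^3 + 26p^2) − (57(p+1)^3 + 26(p+1)^2) = 228p^3 - 67p^2 - 223p - 83, which is nonnegative for all p ≥ 6.
Combining, 5^(p + 1) ≥ 57(p+1)^3 + 26(p+1)^2.
By the principle of mathematical induction, the result holds for all r ≥ 6.
Hence the smallest such n_0 is 6.

n_0 = 6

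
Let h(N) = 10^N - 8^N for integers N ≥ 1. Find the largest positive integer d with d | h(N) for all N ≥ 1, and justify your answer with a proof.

d = 2

Computing the first values: h(1) = 2 and h(2) = 36; gcd(2, 36) = 2, so d ≤ 2.
We prove 2 | 10^N - 8^N for all N ≥ 1 by induction on N.
Base step (N = 1): h(1) = 2 = 2·(1), so 2 | h(1).
For the inductive step, assume it holds for an arbitrary m ≥ 1, i.e. 2 | h(m). Then
10^{m+1} − 8^{m+1} = 10·10^m − 8·8^m = 10·(10^m − 8^m) + (2)·8^m. The first term is divisible by 2 by the inductive hypothesis, and the second term (2)·8^m is divisible by 2 since 2 | 2. Hence 2 | h(m+1).
This completes the induction.
Therefore the largest such d is 2.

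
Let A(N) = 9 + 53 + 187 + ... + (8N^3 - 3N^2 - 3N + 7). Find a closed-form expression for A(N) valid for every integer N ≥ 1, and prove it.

We claim A(N) = N(2N^3 + 3N^2 - N + 5) for all N ≥ 1.
Base step (N = 1): A(1) = 9, and the closed form gives 9. They agree.
Suppose the result is true for N = k, so A(k) = k(2k^3 + 3k^2 - k + 5).
Then A(k+1) = A(k) + (8k^3 + 21k^2 + 15k + 9) = (k(2k^3 + 3k^2 - k + 5)) + (8k^3 + 21k^2 + 15k + 9).
Simplifying, A(k+1) = (k + 1)(2k^3 + 9k^2 + 11k + 9) = (k+1)(2(k+1)^3 + 3(k+1)^2 - (k+1) + 5),
which is the closed form with N = k+1.
By induction, the statement is established for all N ≥ 1.

A(N) = N(2N^3 + 3N^2 - N + 5)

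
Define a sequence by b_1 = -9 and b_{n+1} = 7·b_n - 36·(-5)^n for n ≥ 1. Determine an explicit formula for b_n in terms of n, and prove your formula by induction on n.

Computing the first terms: b_1 = -9, b_2 = 117, b_3 = -81. This suggests b_n = 3(-5)^n + 6·7^(n - 1).
Base step (n = 1): the formula gives -9 = -9 = b_1.
For the inductive step, assume it holds for an arbitrary r ≥ 1, so b_r = 3(-5)^r + 6·7^(r - 1).
Then b_{r+1} = 7·b_r - 36·(-5)^r = 7·(3(-5)^r + 6·7^(r - 1)) - 36·(-5)^r = 3(-5)^(r + 1) + 6·7^r = 3(-5)^(r+1) + 6·7^((r+1) - 1),
which is the claimed formula at n = r+1.
By the principle of mathematical induction, the result holds for all n ≥ 1.

b_n = 3(-5)^n + 6·7^(n - 1)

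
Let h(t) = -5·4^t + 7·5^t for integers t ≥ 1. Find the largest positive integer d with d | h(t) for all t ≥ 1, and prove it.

Computing the first values: h(1) = 15 and h(2) = 95; gcd(15, 95) = 5, so d ≤ 5.
We prove 5 | -5·4^t + 7·5^t for all t ≥ 1 by induction on t.
When t = 1: h(1) = 15 = 5·(3), so 5 | h(1).
Inductive step: suppose the statement holds for some j ≥ 1, i.e. 5 | h(j). Then
h(j+1) − 5·h(j) = (-5·4^(j+1) + 7·5^(j+1)) − 5·(-5·4^j + 7·5^j) = (-5)·4^j·(4 − 5) = (5)·4^j. Since 5 | h(j) by the inductive hypothesis, 5 | 5·h(j); and 5 | 5 since 5 = 5·1. Therefore 5 | h(j+1).
By induction, the statement is established for all t ≥ 1.
Therefore the largest such d is 5.

d = 5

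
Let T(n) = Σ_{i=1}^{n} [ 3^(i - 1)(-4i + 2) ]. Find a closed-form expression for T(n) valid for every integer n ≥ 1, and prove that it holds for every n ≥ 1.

We claim T(n) = 2·3^n(-n + 1) - 2 for all n ≥ 1.
Base step (n = 1): T(1) = -2, and the closed form gives -2. They agree.
Inductive step: suppose the statement holds for some i ≥ 1, so T(i) = 2·3^i(-i + 1) - 2.
Then T(i+1) = T(i) + (3^i(-4i - 2)) = (2·3^i(-i + 1) - 2) + (3^i(-4i - 2)).
Simplifying, T(i+1) = -6·3^i·i - 2 = 2·3^(i+1)(-(i+1) + 1) - 2,
which is the closed form with n = i+1.
By the principle of mathematical induction, the result holds for all n ≥ 1.

T(n) = 2·3^n(-n + 1) - 2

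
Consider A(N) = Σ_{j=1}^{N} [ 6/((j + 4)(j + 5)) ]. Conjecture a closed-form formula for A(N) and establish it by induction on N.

A(N) = 6N/(5(N + 5))

We claim A(N) = 6N/(5(N + 5)) for all N ≥ 1.
Base case (N = 1): A(1) = 1/5, and the closed form gives 1/5. They agree.
Inductive step: assume the claim holds for N = j, so A(j) = 6j/(5(j + 5)).
Then A(j+1) = A(j) + (6/((j + 5)(j + 6))) = (6j/(5(j + 5))) + (6/((j + 5)(j + 6))).
Simplifying, A(j+1) = 6(j + 1)/(5(j + 6)) = 6(j+1)/(5((j+1) + 5)),
which is the closed form with N = j+1.
This completes the induction.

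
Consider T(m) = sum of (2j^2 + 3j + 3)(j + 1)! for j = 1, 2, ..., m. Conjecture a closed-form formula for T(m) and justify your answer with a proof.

T(m) = (2m + 1)(m + 2)! - 2

We claim T(m) = (2m + 1)(m + 2)! - 2 for all m ≥ 1.
When m = 1: T(1) = 16, and the closed form gives 16. They agree.
For the inductive step, assume it holds for an arbitrary j ≥ 1, so T(j) = (2j + 1)(j + 2)! - 2.
Then T(j+1) = T(j) + ((2j^2 + 7j + 8)(j + 2)!) = ((2j + 1)(j + 2)! - 2) + ((2j^2 + 7j + 8)(j + 2)!).
Simplifying, T(j+1) = (2(j+1) + 1)((j+1) + 2)! - 2,
which is the closed form with m = j+1.
Hence, by induction on m, the claim holds for every m ≥ 1.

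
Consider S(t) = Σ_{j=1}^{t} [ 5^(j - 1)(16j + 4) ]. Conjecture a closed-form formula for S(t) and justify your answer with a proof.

S(t) = 4·5^t·t

We claim S(t) = 4·5^t·t for all t ≥ 1.
When t = 1: S(1) = 20, and the closed form gives 20. They agree.
For the inductive step, assume it holds for an arbitrary j ≥ 1, so S(j) = 4·5^j·j.
Then S(j+1) = S(j) + (5^j(16j + 20)) = (4·5^j·j) + (5^j(16j + 20)).
Simplifying, S(j+1) = 20·5^j(j + 1) = 4·5^(j+1)·(j+1),
which is the closed form with t = j+1.
By induction, the statement is established for all t ≥ 1.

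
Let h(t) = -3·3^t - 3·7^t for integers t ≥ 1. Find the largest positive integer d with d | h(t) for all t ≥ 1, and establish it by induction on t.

Computing the first values: h(1) = -30 and h(2) = -174; gcd(-30, -174) = 6, so d ≤ 6.
We prove 6 | -3·3^t - 3·7^t for all t ≥ 1 by induction on t.
Base step (t = 1): h(1) = -30 = 6·(-5), so 6 | h(1).
Inductive step: assume the claim holds for t = j, i.e. 6 | h(j). Then
h(j+1) − 7·h(j) = (-3·3^(j+1) - 3·7^(j+1)) − 7·(-3·3^j - 3·7^j) = (-3)·3^j·(3 − 7) = (12)·3^j. Since 6 | h(j) by the inductive hypothesis, 6 | 7·h(j); and 6 | 12 since 12 = 6·2. Therefore 6 | h(j+1).
By the principle of mathematical induction, the result holds for all t ≥ 1.
Therefore the largest such d is 6.

d = 6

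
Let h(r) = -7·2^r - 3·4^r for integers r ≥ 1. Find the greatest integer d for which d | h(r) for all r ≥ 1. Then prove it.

Computing the first values: h(1) = -26 and h(2) = -76; gcd(-26, -76) = 2, so d ≤ 2.
We prove 2 | -7·2^r - 3·4^r for all r ≥ 1 by induction on r.
Base step (r = 1): h(1) = -26 = 2·(-13), so 2 | h(1).
For the inductive step, assume it holds for an arbitrary k ≥ 1, i.e. 2 | h(k). Then
h(k+1) − 4·h(k) = (-7·2^(k+1) - 3·4^(k+1)) − 4·(-7·2^k - 3·4^k) = (-7)·2^k·(2 − 4) = (14)·2^k. Since 2 | h(k) by the inductive hypothesis, 2 | 4·h(k); and 2 | 14 since 14 = 2·7. Therefore 2 | h(k+1).
This completes the induction.
Therefore the largest such d is 2.

d = 2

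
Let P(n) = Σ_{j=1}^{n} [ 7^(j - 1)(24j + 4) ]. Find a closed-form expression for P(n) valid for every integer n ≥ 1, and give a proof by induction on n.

We claim P(n) = 4·7^n·n for all n ≥ 1.
Base case (n = 1): P(1) = 28, and the closed form gives 28. They agree.
Suppose the result is true for n = j, so P(j) = 4·7^j·j.
Then P(j+1) = P(j) + (7^j(24j + 28)) = (4·7^j·j) + (7^j(24j + 28)).
Simplifying, P(j+1) = 28·7^j(j + 1) = 4·7^(j+1)·(j+1),
which is the closed form with n = j+1.
Hence, by induction on n, the claim holds for every n ≥ 1.

P(n) = 4·7^n·n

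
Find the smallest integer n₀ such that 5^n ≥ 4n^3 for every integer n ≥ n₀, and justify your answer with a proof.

n₀ = 3

At n = 2: 25 < 32, so the inequality fails and n₀ ≥ 3. We prove 5^n ≥ 4n^3 for all n ≥ 3.
For the base case n = 3: 5^n = 125 and 4n^3 = 108, so 125 ≥ 108.
For the inductive step, assume it holds for an arbitrary p ≥ 3, so 5^p ≥ 4p^3.
Then 5^(p + 1) = 5·(5^p) ≥ 5·(4p^3).
Also, for p ≥ 3 we have 5·(4p^3) ≥ 4(p+1)^3, since 5 ≥ (1 + 1/p)^3 for all p ≥ 3.
Combining, 5^(p + 1) ≥ 4(p+1)^3.
By the principle of mathematical induction, the result holds for all n ≥ 3.
Hence the smallest such n₀ is 3.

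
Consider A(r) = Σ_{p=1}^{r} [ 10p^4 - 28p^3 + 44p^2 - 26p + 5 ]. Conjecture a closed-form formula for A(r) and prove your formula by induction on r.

A(r) = r(2r^4 - 2r^3 + 4r^2 + 2r - 1)

We claim A(r) = r(2r^4 - 2r^3 + 4r^2 + 2r - 1) for all r ≥ 1.
When r = 1: A(1) = 5, and the closed form gives 5. They agree.
Inductive step: suppose the statement holds for some p ≥ 1, so A(p) = p(2p^4 - 2p^3 + 4p^2 + 2p - 1).
Then A(p+1) = A(p) + (10p^4 + 12p^3 + 20p^2 + 18p + 5) = (p(2p^4 - 2p^3 + 4p^2 + 2p - 1)) + (10p^4 + 12p^3 + 20p^2 + 18p + 5).
Simplifying, A(p+1) = (p + 1)(2p^4 + 6p^3 + 10p^2 + 12p + 5) = (p+1)(2(p+1)^4 - 2(p+1)^3 + 4(p+1)^2 + 2(p+1) - 1),
which is the closed form with r = p+1.
Hence, by induction on r, the claim holds for every r ≥ 1.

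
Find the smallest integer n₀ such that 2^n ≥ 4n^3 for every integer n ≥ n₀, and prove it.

n₀ = 14

At n = 13: 8192 < 8788, so the inequality fails and n₀ ≥ 14. We prove 2^n ≥ 4n^3 for all n ≥ 14.
When n = 14: 2^n = 16384 and 4n^3 = 10976, so 16384 ≥ 10976.
Suppose the result is true for n = p, so 2^p ≥ 4p^3.
Then 2^(p + 1) = 2·(2^p) ≥ 2·(4p^3).
Also, for p ≥ 14 we have 2·(4p^3) ≥ 4(p+1)^3, since 2 ≥ (1 + 1/p)^3 for all p ≥ 14.
Combining, 2^(p + 1) ≥ 4(p+1)^3.
By induction, the statement is established for all n ≥ 14.
Hence the smallest such n₀ is 14.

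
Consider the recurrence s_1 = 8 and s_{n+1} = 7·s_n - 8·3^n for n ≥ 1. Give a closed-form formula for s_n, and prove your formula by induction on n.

Computing the first terms: s_1 = 8, s_2 = 32, s_3 = 152. This suggests s_n = 2·3^n + 2·7^(n - 1).
When n = 1: the formula gives 8 = 8 = s_1.
For the inductive step, assume it holds for an arbitrary i ≥ 1, so s_i = 2·3^i + 2·7^(i - 1).
Then s_{i+1} = 7·s_i - 8·3^i = 7·(2·3^i + 2·7^(i - 1)) - 8·3^i = 2·3^(i + 1) + 2·7^i = 2·3^(i+1) + 2·7^((i+1) - 1),
which is the claimed formula at n = i+1.
By induction, the statement is established for all n ≥ 1.

s_n = 2·3^n + 2·7^(n - 1)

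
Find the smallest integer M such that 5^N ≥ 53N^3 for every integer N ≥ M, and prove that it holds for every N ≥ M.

At N = 5: 3125 < 6625, so the inequality fails and M ≥ 6. We prove 5^N ≥ 53N^3 for all N ≥ 6.
When N = 6: 5^N = 15625 and 53N^3 = 11448, so 15625 ≥ 11448.
Suppose the result is true for N = p, so 5^p ≥ 53p^3.
Then 5^(p + 1) = 5·(5^p) ≥ 5·(53p^3).
Also, for p ≥ 6 we have 5·(53p^3) ≥ 53(p+1)^3, since 5 ≥ (1 + 1/p)^3 for all p ≥ 6.
Combining, 5^(p + 1) ≥ 53(p+1)^3.
This completes the induction.
Hence the smallest such M is 6.

M = 6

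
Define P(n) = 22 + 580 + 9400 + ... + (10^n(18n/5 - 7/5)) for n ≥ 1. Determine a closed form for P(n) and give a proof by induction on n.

P(n) = 2·10^n(2n - 1) + 2

We claim P(n) = 2·10^n(2n - 1) + 2 for all n ≥ 1.
For the base case n = 1: P(1) = 22, and the closed form gives 22. They agree.
For the inductive step, assume it holds for an arbitrary i ≥ 1, so P(i) = 2·10^i(2i - 1) + 2.
Then P(i+1) = P(i) + (10^i(36i + 22)) = (2·10^i(2i - 1) + 2) + (10^i(36i + 22)).
Simplifying, P(i+1) = 40·10^i·i + 20·10^i + 2 = 2·10^(i+1)(2(i+1) - 1) + 2,
which is the closed form with n = i+1.
This completes the induction.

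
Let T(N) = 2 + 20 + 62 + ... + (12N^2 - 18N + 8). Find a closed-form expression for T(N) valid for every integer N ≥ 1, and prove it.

T(N) = N(4N^2 - 3N + 1)

We claim T(N) = N(4N^2 - 3N + 1) for all N ≥ 1.
When N = 1: T(1) = 2, and the closed form gives 2. They agree.
Inductive step: assume the claim holds for N = i, so T(i) = i(4i^2 - 3i + 1).
Then T(i+1) = T(i) + (12i^2 + 6i + 2) = (i(4i^2 - 3i + 1)) + (12i^2 + 6i + 2).
Simplifying, T(i+1) = (i + 1)(4i^2 + 5i + 2) = (i+1)(4(i+1)^2 - 3(i+1) + 1),
which is the closed form with N = i+1.
By induction, the statement is established for all N ≥ 1.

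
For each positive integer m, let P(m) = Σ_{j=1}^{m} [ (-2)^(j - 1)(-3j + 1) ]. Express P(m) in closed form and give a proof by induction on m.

P(m) = (-2)^m·m

We claim P(m) = (-2)^m·m for all m ≥ 1.
For the base case m = 1: P(1) = -2, and the closed form gives -2. They agree.
Inductive step: suppose the statement holds for some j ≥ 1, so P(j) = (-2)^j·j.
Then P(j+1) = P(j) + ((-2)^j(-3j - 2)) = ((-2)^j·j) + ((-2)^j(-3j - 2)).
Simplifying, P(j+1) = (-2)^(j + 1)(j + 1) = (-2)^(j+1)·(j+1),
which is the closed form with m = j+1.
Hence, by induction on m, the claim holds for every m ≥ 1.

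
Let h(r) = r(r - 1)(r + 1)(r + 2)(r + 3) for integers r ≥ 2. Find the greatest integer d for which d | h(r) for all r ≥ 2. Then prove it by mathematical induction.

d = 120

Computing the first values: h(2) = 120 and h(3) = 720; gcd(120, 720) = 120, so d ≤ 120.
We prove 120 | r(r - 1)(r + 1)(r + 2)(r + 3) for all r ≥ 2 by induction on r.
For the base case r = 2: h(2) = 120 = 120·(1), so 120 | h(2).
Suppose the result is true for r = m, i.e. 120 | h(m). Then
h(m+1) − h(m) = m·(m+1)·(m+2)·(m+3)·(m+4) − (m-1)·m·(m+1)·(m+2)·(m+3) = m·(m+1)·(m+2)·(m+3)·[(m+4) − (m-1)] = 5·m·(m+1)·(m+2)·(m+3). The product of 4 consecutive integers is divisible by (4)! = 24, so h(m+1) − h(m) is divisible by 5·24 = 120. By the inductive hypothesis 120 | h(m), hence 120 | h(m+1).
Hence, by induction on r, the claim holds for every r ≥ 2.
Therefore the largest such d is 120.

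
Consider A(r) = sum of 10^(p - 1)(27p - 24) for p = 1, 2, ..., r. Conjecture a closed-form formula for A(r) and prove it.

We claim A(r) = 3·10^r(r - 1) + 3 for all r ≥ 1.
For the base case r = 1: A(1) = 3, and the closed form gives 3. They agree.
For the inductive step, assume it holds for an arbitrary p ≥ 1, so A(p) = 3·10^p(p - 1) + 3.
Then A(p+1) = A(p) + (10^p(27p + 3)) = (3·10^p(p - 1) + 3) + (10^p(27p + 3)).
Simplifying, A(p+1) = 30·10^p·p + 3 = 3·10^(p+1)((p+1) - 1) + 3,
which is the closed form with r = p+1.
This completes the induction.

A(r) = 3·10^r(r - 1) + 3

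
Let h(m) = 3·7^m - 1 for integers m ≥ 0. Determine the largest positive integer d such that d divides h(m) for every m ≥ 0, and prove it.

Computing the first values: h(0) = 2 and h(1) = 20; gcd(2, 20) = 2, so d ≤ 2.
We prove 2 | 3·7^m - 1 for all m ≥ 0 by induction on m.
For the base case m = 0: h(0) = 2 = 2·(1), so 2 | h(0).
Suppose the result is true for m = r, i.e. 2 | h(r). Then
h(r+1) = 3·7^(r+1) - 1 = 7·(3·7^r - 1) + 6 = 7·h(r) + 6. The first term is divisible by 2 by the inductive hypothesis, and 6 is divisible by 2. Hence 2 | h(r+1).
By induction, the statement is established for all m ≥ 0.
Therefore the largest such d is 2.

d = 2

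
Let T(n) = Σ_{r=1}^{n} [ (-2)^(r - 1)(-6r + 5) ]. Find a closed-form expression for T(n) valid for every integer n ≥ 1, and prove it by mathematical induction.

T(n) = (-2)^n(2n - 1) + 1

We claim T(n) = (-2)^n(2n - 1) + 1 for all n ≥ 1.
Base case (n = 1): T(1) = -1, and the closed form gives -1. They agree.
Inductive step: suppose the statement holds for some r ≥ 1, so T(r) = (-2)^r(2r - 1) + 1.
Then T(r+1) = T(r) + ((-2)^r(-6r - 1)) = ((-2)^r(2r - 1) + 1) + ((-2)^r(-6r - 1)).
Simplifying, T(r+1) = (-2)^(r + 1) - (-2)^(r + 2)r + 1 = (-2)^(r+1)(2(r+1) - 1) + 1,
which is the closed form with n = r+1.
By the principle of mathematical induction, the result holds for all n ≥ 1.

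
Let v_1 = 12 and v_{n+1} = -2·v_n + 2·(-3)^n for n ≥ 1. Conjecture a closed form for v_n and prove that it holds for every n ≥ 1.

v_n = -3(-2)^n - 2(-3)^n

Computing the first terms: v_1 = 12, v_2 = -30, v_3 = 78. This suggests v_n = -3(-2)^n - 2(-3)^n.
Base step (n = 1): the formula gives 12 = 12 = v_1.
Inductive step: assume the claim holds for n = j, so v_j = -3(-2)^j - 2(-3)^j.
Then v_{j+1} = -2·v_j + 2·(-3)^j = -2·(-3(-2)^j - 2(-3)^j) + 2·(-3)^j = -3(-2)^(j + 1) - 2(-3)^(j + 1),
which is the claimed formula at n = j+1.
Hence, by induction on n, the claim holds for every n ≥ 1.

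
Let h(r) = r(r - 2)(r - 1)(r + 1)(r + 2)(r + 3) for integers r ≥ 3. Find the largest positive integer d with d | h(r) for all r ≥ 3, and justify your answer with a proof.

d = 720

Computing the first values: h(3) = 720 and h(4) = 5040; gcd(720, 5040) = 720, so d ≤ 720.
We prove 720 | r(r - 2)(r - 1)(r + 1)(r + 2)(r + 3) for all r ≥ 3 by induction on r.
Base step (r = 3): h(3) = 720 = 720·(1), so 720 | h(3).
For the inductive step, assume it holds for an arbitrary i ≥ 3, i.e. 720 | h(i). Then
h(i+1) − h(i) = (i-1)·i·(i+1)·(i+2)·(i+3)·(i+4) − (i-2)·(i-1)·i·(i+1)·(i+2)·(i+3) = (i-1)·i·(i+1)·(i+2)·(i+3)·[(i+4) − (i-2)] = 6·(i-1)·i·(i+1)·(i+2)·(i+3). The product of 5 consecutive integers is divisible by (5)! = 120, so h(i+1) − h(i) is divisible by 6·120 = 720. By the inductive hypothesis 720 | h(i), hence 720 | h(i+1).
By induction, the statement is established for all r ≥ 3.
Therefore the largest such d is 720.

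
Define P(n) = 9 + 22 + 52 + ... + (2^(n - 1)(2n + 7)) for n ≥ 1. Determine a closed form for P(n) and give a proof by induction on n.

P(n) = 2^n(2n + 5) - 5

We claim P(n) = 2^n(2n + 5) - 5 for all n ≥ 1.
Base step (n = 1): P(1) = 9, and the closed form gives 9. They agree.
For the inductive step, assume it holds for an arbitrary r ≥ 1, so P(r) = 2^r(2r + 5) - 5.
Then P(r+1) = P(r) + (2^r(2r + 9)) = (2^r(2r + 5) - 5) + (2^r(2r + 9)).
Simplifying, P(r+1) = 4·2^r·r + 14·2^r - 5 = 2^(r+1)(2(r+1) + 5) - 5,
which is the closed form with n = r+1.
By the principle of mathematical induction, the result holds for all n ≥ 1.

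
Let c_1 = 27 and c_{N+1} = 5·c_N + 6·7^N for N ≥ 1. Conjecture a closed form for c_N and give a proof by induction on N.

Computing the first terms: c_1 = 27, c_2 = 177, c_3 = 1179. This suggests c_N = 6·5^(N - 1) + 3·7^N.
Base case (N = 1): the formula gives 27 = 27 = c_1.
For the inductive step, assume it holds for an arbitrary p ≥ 1, so c_p = 6·5^(p - 1) + 3·7^p.
Then c_{p+1} = 5·c_p + 6·7^p = 5·(6·5^(p - 1) + 3·7^p) + 6·7^p = 6·5^p + 3·7^(p + 1) = 6·5^((p+1) - 1) + 3·7^(p+1),
which is the claimed formula at N = p+1.
This completes the induction.

c_N = 6·5^(N - 1) + 3·7^N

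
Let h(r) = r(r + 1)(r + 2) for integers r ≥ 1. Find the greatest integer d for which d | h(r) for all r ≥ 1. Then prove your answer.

Computing the first values: h(1) = 6 and h(2) = 24; gcd(6, 24) = 6, so d ≤ 6.
We prove 6 | r(r + 1)(r + 2) for all r ≥ 1 by induction on r.
Base step (r = 1): h(1) = 6 = 6·(1), so 6 | h(1).
Inductive step: suppose the statement holds for some j ≥ 1, i.e. 6 | h(j). Then
h(j+1) − h(j) = (j+1)·(j+2)·(j+3) − j·(j+1)·(j+2) = (j+1)·(j+2)·[(j+3) − j] = 3·(j+1)·(j+2). The product of 2 consecutive integers is divisible by (2)! = 2, so h(j+1) − h(j) is divisible by 3·2 = 6. By the inductive hypothesis 6 | h(j), hence 6 | h(j+1).
This completes the induction.
Therefore the largest such d is 6.

d = 6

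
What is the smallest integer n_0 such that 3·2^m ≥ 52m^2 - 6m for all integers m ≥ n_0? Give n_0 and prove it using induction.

n_0 = 12

At m = 11: 6144 < 6226, so the inequality fails and n_0 ≥ 12. We prove 3·2^m ≥ 52m^2 - 6m for all m ≥ 12.
Base step (m = 12): 3·2^m = 12288 and 52m^2 - 6m = 7416, so 12288 ≥ 7416.
Suppose the result is true for m = j, so 3·2^j ≥ 52j^2 - 6j.
Then 3·2^(j + 1) = 2·(3·2^j) ≥ 2·(52j^2 - 6j).
Also, for j ≥ 12 we have 2·(52j^2 - 6j) ≥ 52(j+1)^2 - 6(j+1), since 2·(52j^2 - 6j) − (52(j+1)^2 - 6(j+1)) = 52j^2 - 110j - 46, which is nonnegative for all j ≥ 12.
Combining, 3·2^(j + 1) ≥ 52(j+1)^2 - 6(j+1).
Hence, by induction on m, the claim holds for every m ≥ 12.
Hence the smallest such n_0 is 12.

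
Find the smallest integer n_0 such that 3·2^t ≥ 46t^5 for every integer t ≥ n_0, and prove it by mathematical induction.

At t = 27: 402653184 < 660049722, so the inequality fails and n_0 ≥ 28. We prove 3·2^t ≥ 46t^5 for all t ≥ 28.
For the base case t = 28: 3·2^t = 805306368 and 46t^5 = 791676928, so 805306368 ≥ 791676928.
Inductive step: suppose the statement holds for some m ≥ 28, so 3·2^m ≥ 46m^5.
Then 3·2^(m + 1) = 2·(3·2^m) ≥ 2·(46m^5).
Also, for m ≥ 28 we have 2·(46m^5) ≥ 46(m+1)^5, since 2 ≥ (1 + 1/m)^5 for all m ≥ 28.
Combining, 3·2^(m + 1) ≥ 46(m+1)^5.
By the principle of mathematical induction, the result holds for all t ≥ 28.
Hence the smallest such n_0 is 28.

n_0 = 28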